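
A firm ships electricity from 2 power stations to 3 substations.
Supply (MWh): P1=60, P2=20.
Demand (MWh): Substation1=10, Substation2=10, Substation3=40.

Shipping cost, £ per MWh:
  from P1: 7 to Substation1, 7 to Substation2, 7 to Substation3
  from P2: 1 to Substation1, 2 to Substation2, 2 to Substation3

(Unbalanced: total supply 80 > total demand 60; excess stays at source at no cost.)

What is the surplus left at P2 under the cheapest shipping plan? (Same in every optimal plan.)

An optimal plan:
  P1–Substation2: 10 MWh
  P1–Substation3: 30 MWh
  P2–Substation1: 10 MWh
  P2–Substation3: 10 MWh
Total cost = £310.
P2 ships 20 of its 20, leaving 0.

0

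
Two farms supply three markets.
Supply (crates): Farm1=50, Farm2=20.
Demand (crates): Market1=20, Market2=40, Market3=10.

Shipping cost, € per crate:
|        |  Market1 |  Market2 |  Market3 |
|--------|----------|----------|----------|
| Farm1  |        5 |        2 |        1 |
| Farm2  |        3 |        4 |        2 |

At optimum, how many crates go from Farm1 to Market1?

The minimum-cost plan:
  Farm1->Market2: 40 × €2 = €80
  Farm1->Market3: 10 × €1 = €10
  Farm2->Market1: 20 × €3 = €60
Total cost = €150.
The route Farm1→Market1 is not used.

0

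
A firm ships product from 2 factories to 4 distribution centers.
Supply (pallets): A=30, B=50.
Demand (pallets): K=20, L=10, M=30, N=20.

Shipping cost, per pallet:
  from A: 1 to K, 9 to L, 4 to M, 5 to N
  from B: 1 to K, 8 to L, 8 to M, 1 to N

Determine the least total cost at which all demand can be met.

An optimal shipping plan:
  A→M: 30 × 4 = 120
  B→K: 20 × 1 = 20
  B→L: 10 × 8 = 80
  B→N: 20 × 1 = 20
Total = 120 + 20 + 80 + 20 = 240.

240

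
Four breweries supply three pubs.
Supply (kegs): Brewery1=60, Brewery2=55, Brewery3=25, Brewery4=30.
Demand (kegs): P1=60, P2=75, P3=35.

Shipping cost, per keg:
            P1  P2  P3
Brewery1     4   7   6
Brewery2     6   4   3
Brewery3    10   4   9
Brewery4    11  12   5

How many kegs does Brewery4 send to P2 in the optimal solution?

The minimum-cost plan:
  Brewery1–P1: 60 × 4 = 240
  Brewery2–P2: 50 × 4 = 200
  Brewery2–P3: 5 × 3 = 15
  Brewery3–P2: 25 × 4 = 100
  Brewery4–P3: 30 × 5 = 150
Total cost = 705.
The route Brewery4→P2 is not used.

0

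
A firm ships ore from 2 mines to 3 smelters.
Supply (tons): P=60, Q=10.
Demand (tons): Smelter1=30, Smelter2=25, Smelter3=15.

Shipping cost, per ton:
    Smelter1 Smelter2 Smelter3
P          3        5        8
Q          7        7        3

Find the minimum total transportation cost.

An optimal shipping plan:
  P–Smelter1: 30 × 3 = 90
  P–Smelter2: 25 × 5 = 125
  P–Smelter3: 5 × 8 = 40
  Q–Smelter3: 10 × 3 = 30
Total = 90 + 125 + 40 + 30 = 285.
(Supply check: P ships 60; Q ships 10.)

285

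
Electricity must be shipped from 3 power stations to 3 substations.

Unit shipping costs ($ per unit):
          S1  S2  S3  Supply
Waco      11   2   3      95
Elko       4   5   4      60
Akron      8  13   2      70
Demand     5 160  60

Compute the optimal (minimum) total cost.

715

A cheapest plan:
  Waco to S2: 95 × $2 = $190
  Elko to S2: 60 × $5 = $300
  Akron to S1: 5 × $8 = $40
  Akron to S2: 5 × $13 = $65
  Akron to S3: 60 × $2 = $120
Total = 190 + 300 + 40 + 65 + 120 = $715.
(Supply check: Waco ships 95; Elko ships 60; Akron ships 70.)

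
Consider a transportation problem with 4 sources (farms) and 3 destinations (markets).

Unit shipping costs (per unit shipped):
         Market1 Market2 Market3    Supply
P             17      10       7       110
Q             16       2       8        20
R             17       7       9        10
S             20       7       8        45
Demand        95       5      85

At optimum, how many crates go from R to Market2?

Optimal shipments:
  P–Market1: 70 crates
  P–Market3: 40 crates
  Q–Market1: 15 crates
  Q–Market2: 5 crates
  R–Market1: 10 crates
  S–Market3: 45 crates
Total cost = 2250.
The route R→Market2 is not used.

0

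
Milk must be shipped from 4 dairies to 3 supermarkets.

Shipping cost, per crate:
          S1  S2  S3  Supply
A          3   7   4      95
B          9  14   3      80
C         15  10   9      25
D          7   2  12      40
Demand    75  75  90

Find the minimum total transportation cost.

An optimal shipping plan:
  A to S1: 75 × 3 = 225
  A to S2: 10 × 7 = 70
  A to S3: 10 × 4 = 40
  B to S3: 80 × 3 = 240
  C to S2: 25 × 10 = 250
  D to S2: 40 × 2 = 80
Total = 225 + 70 + 40 + 240 + 250 + 80 = 905.

905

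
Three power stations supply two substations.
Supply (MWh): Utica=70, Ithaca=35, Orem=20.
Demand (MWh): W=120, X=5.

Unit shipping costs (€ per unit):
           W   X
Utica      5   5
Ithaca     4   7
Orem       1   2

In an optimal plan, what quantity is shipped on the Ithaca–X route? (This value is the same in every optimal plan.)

0

Optimal shipments:
  Utica to W: 65 × €5 = €325
  Utica to X: 5 × €5 = €25
  Ithaca to W: 35 × €4 = €140
  Orem to W: 20 × €1 = €20
Total cost = €510.
The route Ithaca→X is not used.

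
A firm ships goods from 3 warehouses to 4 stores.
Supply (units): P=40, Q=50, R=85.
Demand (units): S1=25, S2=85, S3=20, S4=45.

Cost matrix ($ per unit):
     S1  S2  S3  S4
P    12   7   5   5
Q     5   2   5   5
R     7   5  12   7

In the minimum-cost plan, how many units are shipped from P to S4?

Solving gives:
  P–S3: 20 units
  P–S4: 20 units
  Q–S2: 50 units
  R–S1: 25 units
  R–S2: 35 units
  R–S4: 25 units
Total cost = $825.
So P→S4 carries 20 units.

20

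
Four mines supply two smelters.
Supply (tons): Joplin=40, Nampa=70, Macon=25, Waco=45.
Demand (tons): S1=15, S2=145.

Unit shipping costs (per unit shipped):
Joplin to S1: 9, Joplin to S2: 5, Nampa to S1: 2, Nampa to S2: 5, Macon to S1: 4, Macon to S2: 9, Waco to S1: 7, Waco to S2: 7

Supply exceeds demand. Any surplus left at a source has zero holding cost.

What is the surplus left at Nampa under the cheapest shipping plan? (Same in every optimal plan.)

0

An optimal plan:
  Joplin→S2: 40 × 5 = 200
  Nampa→S2: 70 × 5 = 350
  Macon→S1: 15 × 4 = 60
  Waco→S2: 35 × 7 = 245
Total cost = 855.
Nampa ships 70 of its 70, leaving 0.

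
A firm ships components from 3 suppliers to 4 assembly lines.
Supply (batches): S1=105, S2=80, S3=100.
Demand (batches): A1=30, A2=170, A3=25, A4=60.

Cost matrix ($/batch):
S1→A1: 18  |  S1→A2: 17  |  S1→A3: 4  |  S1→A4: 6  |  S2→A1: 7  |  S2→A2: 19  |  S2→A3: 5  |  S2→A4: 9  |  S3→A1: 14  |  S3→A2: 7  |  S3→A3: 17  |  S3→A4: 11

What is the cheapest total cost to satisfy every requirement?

Optimal allocation:
  S1→A2: 45 × $17 = $765
  S1→A4: 60 × $6 = $360
  S2→A1: 30 × $7 = $210
  S2→A2: 25 × $19 = $475
  S2→A3: 25 × $5 = $125
  S3→A2: 100 × $7 = $700
Total = 765 + 360 + 210 + 475 + 125 + 700 = $2635.

2635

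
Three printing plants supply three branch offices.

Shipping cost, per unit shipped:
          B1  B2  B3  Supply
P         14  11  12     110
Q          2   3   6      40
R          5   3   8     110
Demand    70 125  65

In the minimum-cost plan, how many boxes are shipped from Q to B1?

Solving gives:
  P to B2: 45 × 11 = 495
  P to B3: 65 × 12 = 780
  Q to B1: 40 × 2 = 80
  R to B1: 30 × 5 = 150
  R to B2: 80 × 3 = 240
Total cost = 1745.
So Q→B1 carries 40 boxes.

40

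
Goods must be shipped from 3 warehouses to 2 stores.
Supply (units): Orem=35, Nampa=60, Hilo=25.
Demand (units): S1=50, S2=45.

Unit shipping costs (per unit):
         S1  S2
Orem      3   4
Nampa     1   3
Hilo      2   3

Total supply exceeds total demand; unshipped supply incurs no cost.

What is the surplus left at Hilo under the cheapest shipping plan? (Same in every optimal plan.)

An optimal plan:
  Orem–S2: 10 × 4 = 40
  Nampa–S1: 50 × 1 = 50
  Nampa–S2: 10 × 3 = 30
  Hilo–S2: 25 × 3 = 75
Total cost = 195.
Hilo ships 25 of its 25, leaving 0.

0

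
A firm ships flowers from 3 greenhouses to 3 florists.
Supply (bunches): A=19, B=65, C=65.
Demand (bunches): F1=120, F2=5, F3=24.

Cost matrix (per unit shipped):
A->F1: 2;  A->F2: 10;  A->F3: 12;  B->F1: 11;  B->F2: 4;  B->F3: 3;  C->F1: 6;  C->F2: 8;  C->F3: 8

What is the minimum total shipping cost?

916

An optimal shipping plan:
  A->F1: 19 bunches
  B->F1: 36 bunches
  B->F2: 5 bunches
  B->F3: 24 bunches
  C->F1: 65 bunches
Total cost = 916.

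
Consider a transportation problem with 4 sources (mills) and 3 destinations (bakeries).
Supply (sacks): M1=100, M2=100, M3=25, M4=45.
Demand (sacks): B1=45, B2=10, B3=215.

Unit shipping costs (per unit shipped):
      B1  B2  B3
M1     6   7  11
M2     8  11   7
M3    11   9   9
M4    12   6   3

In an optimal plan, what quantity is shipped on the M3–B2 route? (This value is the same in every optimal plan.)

The minimum-cost plan:
  M1–B1: 45 × 6 = 270
  M1–B2: 10 × 7 = 70
  M1–B3: 45 × 11 = 495
  M2–B3: 100 × 7 = 700
  M3–B3: 25 × 9 = 225
  M4–B3: 45 × 3 = 135
Total cost = 1895.
The route M3→B2 is not used.

0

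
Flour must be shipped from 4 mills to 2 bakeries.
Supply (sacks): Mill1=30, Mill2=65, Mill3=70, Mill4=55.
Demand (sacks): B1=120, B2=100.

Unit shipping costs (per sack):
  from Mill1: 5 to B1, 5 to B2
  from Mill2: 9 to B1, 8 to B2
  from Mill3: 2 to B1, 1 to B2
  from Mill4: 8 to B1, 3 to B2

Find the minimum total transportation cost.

A cheapest plan:
  Mill1→B1: 30 × 5 = 150
  Mill2→B1: 65 × 9 = 585
  Mill3→B1: 25 × 2 = 50
  Mill3→B2: 45 × 1 = 45
  Mill4→B2: 55 × 3 = 165
Total = 150 + 585 + 50 + 45 + 165 = 995.

995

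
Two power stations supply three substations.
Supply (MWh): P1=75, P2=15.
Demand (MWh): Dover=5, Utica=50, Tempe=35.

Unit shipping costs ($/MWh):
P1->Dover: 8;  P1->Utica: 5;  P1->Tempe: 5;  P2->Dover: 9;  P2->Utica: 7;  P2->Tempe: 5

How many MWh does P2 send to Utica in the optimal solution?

Solving gives:
  P1–Dover: 5 × $8 = $40
  P1–Utica: 50 × $5 = $250
  P1–Tempe: 20 × $5 = $100
  P2–Tempe: 15 × $5 = $75
Total cost = $465.
The route P2→Utica is not used.

0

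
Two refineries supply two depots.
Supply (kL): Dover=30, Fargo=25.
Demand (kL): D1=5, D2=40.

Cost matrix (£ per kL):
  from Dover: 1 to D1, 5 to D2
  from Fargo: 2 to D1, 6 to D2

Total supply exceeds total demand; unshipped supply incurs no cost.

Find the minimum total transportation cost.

One minimum-cost allocation:
  Dover->D1: 5 kL
  Dover->D2: 25 kL
  Fargo->D2: 15 kL
Total cost = £220.
(Supply check: Dover ships 30; Fargo ships 15.)

220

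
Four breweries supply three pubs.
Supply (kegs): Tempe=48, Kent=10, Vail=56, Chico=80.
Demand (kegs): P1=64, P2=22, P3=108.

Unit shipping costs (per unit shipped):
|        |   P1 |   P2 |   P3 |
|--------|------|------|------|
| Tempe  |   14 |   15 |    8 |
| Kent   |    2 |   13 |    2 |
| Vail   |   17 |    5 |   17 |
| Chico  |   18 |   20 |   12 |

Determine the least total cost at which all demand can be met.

Optimal allocation:
  Tempe->P3: 48 × 8 = 384
  Kent->P1: 10 × 2 = 20
  Vail->P1: 34 × 17 = 578
  Vail->P2: 22 × 5 = 110
  Chico->P1: 20 × 18 = 360
  Chico->P3: 60 × 12 = 720
Total = 384 + 20 + 578 + 110 + 360 + 720 = 2172.

2172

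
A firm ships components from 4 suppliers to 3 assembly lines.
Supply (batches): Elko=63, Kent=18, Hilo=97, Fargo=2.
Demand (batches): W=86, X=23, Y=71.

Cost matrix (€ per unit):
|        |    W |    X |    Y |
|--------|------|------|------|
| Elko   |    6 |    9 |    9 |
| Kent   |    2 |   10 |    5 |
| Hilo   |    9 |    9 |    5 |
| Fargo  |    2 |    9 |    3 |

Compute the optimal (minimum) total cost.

1007

Optimal allocation:
  Elko–W: 63 × €6 = €378
  Kent–W: 18 × €2 = €36
  Hilo–W: 3 × €9 = €27
  Hilo–X: 23 × €9 = €207
  Hilo–Y: 71 × €5 = €355
  Fargo–W: 2 × €2 = €4
Total = 378 + 36 + 27 + 207 + 355 + 4 = €1007.
(Supply check: Elko ships 63; Kent ships 18; Hilo ships 97; Fargo ships 2.)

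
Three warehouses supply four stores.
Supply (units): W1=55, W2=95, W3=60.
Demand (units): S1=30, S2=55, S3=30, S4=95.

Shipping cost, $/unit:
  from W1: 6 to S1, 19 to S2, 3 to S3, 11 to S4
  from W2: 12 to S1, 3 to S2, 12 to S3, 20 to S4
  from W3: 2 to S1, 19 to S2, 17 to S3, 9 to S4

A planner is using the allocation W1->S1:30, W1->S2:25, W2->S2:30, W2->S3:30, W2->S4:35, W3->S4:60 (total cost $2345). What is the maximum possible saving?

Current plan cost = 30·6 + 25·19 + 30·3 + 30·12 + 35·20 + 60·9 = $2345.
Optimal plan:
  W1→S3: 20 units
  W1→S4: 35 units
  W2→S1: 30 units
  W2→S2: 55 units
  W2→S3: 10 units
  W3→S4: 60 units
Optimal cost = $1630.
Saving = 2345 − 1630 = $715.

715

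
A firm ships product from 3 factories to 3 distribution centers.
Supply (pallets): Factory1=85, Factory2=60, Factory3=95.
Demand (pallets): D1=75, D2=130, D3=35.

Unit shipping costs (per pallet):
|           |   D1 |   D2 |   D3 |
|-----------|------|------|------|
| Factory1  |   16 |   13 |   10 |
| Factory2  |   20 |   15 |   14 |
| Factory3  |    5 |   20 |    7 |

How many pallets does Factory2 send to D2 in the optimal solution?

The minimum-cost plan:
  Factory1–D2: 70 pallets
  Factory1–D3: 15 pallets
  Factory2–D2: 60 pallets
  Factory3–D1: 75 pallets
  Factory3–D3: 20 pallets
Total cost = 2475.
So Factory2→D2 carries 60 pallets.

60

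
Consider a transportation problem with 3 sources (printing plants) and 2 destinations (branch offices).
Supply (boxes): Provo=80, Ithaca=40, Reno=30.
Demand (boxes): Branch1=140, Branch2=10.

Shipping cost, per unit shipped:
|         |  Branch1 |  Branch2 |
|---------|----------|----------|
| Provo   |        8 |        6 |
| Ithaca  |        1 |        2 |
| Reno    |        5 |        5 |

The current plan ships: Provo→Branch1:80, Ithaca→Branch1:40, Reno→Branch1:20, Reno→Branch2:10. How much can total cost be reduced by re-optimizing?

Current plan cost = 80·8 + 40·1 + 20·5 + 10·5 = 830.
Optimal plan:
  Provo->Branch1: 70 × 8 = 560
  Provo->Branch2: 10 × 6 = 60
  Ithaca->Branch1: 40 × 1 = 40
  Reno->Branch1: 30 × 5 = 150
Optimal cost = 810.
Saving = 830 − 810 = 20.

20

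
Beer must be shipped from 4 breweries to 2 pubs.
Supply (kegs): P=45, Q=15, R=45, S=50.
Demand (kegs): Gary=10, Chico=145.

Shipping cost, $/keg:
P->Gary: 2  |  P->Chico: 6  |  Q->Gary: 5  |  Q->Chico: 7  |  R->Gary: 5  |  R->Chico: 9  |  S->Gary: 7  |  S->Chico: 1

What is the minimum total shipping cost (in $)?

One minimum-cost allocation:
  P->Gary: 10 kegs
  P->Chico: 35 kegs
  Q->Chico: 15 kegs
  R->Chico: 45 kegs
  S->Chico: 50 kegs
Total cost = $790.

790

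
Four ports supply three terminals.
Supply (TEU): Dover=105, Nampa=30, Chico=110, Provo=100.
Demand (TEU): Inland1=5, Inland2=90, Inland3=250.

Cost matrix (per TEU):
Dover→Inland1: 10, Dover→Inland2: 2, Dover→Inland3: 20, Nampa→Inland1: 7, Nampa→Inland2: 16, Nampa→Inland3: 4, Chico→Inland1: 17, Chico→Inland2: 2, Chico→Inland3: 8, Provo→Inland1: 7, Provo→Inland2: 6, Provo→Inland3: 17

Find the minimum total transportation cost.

Optimal allocation:
  Dover→Inland2: 90 × 2 = 180
  Dover→Inland3: 15 × 20 = 300
  Nampa→Inland3: 30 × 4 = 120
  Chico→Inland3: 110 × 8 = 880
  Provo→Inland1: 5 × 7 = 35
  Provo→Inland3: 95 × 17 = 1615
Total = 180 + 300 + 120 + 880 + 35 + 1615 = 3130.
(Supply check: Dover ships 105; Nampa ships 30; Chico ships 110; Provo ships 100.)

3130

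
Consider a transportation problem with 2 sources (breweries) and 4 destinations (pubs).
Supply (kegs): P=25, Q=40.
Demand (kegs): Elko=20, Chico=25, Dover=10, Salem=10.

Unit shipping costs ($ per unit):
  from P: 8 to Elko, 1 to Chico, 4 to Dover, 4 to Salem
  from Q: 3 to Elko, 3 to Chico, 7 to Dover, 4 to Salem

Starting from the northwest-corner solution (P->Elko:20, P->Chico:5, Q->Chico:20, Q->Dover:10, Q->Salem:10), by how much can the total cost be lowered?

Current plan cost = 20·8 + 5·1 + 20·3 + 10·7 + 10·4 = $335.
Optimal plan:
  P–Chico: 15 kegs
  P–Dover: 10 kegs
  Q–Elko: 20 kegs
  Q–Chico: 10 kegs
  Q–Salem: 10 kegs
Optimal cost = $185.
Saving = 335 − 185 = $150.

150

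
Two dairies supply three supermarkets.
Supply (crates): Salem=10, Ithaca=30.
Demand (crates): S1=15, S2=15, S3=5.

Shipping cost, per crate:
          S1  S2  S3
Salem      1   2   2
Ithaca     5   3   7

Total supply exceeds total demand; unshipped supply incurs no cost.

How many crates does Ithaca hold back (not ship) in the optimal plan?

5

Minimum-cost shipments:
  Salem to S1: 5 × 1 = 5
  Salem to S3: 5 × 2 = 10
  Ithaca to S1: 10 × 5 = 50
  Ithaca to S2: 15 × 3 = 45
Total cost = 110.
Ithaca ships 25 of its 30, leaving 5.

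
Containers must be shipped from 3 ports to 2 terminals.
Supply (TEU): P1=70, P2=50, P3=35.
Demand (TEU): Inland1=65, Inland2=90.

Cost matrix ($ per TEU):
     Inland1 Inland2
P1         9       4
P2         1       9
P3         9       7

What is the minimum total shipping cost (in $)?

A cheapest plan:
  P1->Inland2: 70 TEU
  P2->Inland1: 50 TEU
  P3->Inland1: 15 TEU
  P3->Inland2: 20 TEU
Total cost = $605.

605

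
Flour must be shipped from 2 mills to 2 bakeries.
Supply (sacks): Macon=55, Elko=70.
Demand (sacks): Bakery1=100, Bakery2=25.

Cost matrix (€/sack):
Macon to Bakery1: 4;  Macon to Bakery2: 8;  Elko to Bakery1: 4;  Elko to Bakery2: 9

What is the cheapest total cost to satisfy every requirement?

600

Optimal allocation:
  Macon→Bakery1: 30 sacks
  Macon→Bakery2: 25 sacks
  Elko→Bakery1: 70 sacks
Total cost = €600.
(Supply check: Macon ships 55; Elko ships 70.)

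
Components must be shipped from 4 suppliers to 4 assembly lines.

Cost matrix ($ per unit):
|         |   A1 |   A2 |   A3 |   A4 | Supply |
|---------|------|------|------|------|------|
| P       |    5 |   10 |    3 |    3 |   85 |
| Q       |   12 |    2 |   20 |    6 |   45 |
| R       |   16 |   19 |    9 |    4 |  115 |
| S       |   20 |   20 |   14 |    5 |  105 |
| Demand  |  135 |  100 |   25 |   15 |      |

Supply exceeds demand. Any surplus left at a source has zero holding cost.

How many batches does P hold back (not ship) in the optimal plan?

0

Minimum-cost shipments:
  P–A1: 85 batches
  Q–A2: 45 batches
  R–A1: 50 batches
  R–A2: 25 batches
  R–A3: 25 batches
  R–A4: 15 batches
  S–A2: 30 batches
Total cost = $2675.
P ships 85 of its 85, leaving 0.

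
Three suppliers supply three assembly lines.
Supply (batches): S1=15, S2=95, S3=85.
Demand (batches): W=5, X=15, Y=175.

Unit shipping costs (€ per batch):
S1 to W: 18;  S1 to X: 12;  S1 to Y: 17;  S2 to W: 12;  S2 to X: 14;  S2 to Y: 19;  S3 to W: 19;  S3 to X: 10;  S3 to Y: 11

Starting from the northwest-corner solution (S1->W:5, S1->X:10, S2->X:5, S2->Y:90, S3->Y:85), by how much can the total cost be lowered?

40

Current plan cost = 5·18 + 10·12 + 5·14 + 90·19 + 85·11 = €2925.
Optimal plan:
  S1→Y: 15 batches
  S2→W: 5 batches
  S2→X: 15 batches
  S2→Y: 75 batches
  S3→Y: 85 batches
Optimal cost = €2885.
Saving = 2925 − 2885 = €40.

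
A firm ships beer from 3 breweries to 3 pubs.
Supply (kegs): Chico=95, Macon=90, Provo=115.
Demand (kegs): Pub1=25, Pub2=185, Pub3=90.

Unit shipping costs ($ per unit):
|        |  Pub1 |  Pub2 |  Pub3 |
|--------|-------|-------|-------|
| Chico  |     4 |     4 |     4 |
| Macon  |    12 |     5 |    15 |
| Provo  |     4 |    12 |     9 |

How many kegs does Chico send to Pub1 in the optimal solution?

0

Solving gives:
  Chico to Pub2: 95 × $4 = $380
  Macon to Pub2: 90 × $5 = $450
  Provo to Pub1: 25 × $4 = $100
  Provo to Pub3: 90 × $9 = $810
Total cost = $1740.
The route Chico→Pub1 is not used.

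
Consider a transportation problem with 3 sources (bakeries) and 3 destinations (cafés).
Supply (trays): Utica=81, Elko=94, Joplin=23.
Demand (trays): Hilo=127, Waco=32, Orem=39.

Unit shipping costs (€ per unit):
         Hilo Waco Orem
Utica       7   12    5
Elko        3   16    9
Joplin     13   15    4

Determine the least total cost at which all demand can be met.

An optimal shipping plan:
  Utica–Hilo: 33 × €7 = €231
  Utica–Waco: 32 × €12 = €384
  Utica–Orem: 16 × €5 = €80
  Elko–Hilo: 94 × €3 = €282
  Joplin–Orem: 23 × €4 = €92
Total = 231 + 384 + 80 + 282 + 92 = €1069.

1069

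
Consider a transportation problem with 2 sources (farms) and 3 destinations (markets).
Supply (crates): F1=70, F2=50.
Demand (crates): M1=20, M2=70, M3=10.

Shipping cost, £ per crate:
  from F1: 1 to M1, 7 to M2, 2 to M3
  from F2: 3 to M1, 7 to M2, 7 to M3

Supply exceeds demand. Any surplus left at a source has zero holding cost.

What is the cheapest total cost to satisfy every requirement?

530

Optimal allocation:
  F1→M1: 20 × £1 = £20
  F1→M2: 20 × £7 = £140
  F1→M3: 10 × £2 = £20
  F2→M2: 50 × £7 = £350
Total = 20 + 140 + 20 + 350 = £530.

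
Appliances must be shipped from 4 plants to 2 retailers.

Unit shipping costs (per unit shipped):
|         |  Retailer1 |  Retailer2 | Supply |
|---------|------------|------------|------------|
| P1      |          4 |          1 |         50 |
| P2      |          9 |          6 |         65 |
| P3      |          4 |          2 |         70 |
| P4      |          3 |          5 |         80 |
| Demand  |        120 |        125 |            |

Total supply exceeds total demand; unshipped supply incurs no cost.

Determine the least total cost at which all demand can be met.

780

Optimal allocation:
  P1 to Retailer2: 50 units
  P2 to Retailer2: 45 units
  P3 to Retailer1: 40 units
  P3 to Retailer2: 30 units
  P4 to Retailer1: 80 units
Total cost = 780.
(Supply check: P1 ships 50; P2 ships 45; P3 ships 70; P4 ships 80.)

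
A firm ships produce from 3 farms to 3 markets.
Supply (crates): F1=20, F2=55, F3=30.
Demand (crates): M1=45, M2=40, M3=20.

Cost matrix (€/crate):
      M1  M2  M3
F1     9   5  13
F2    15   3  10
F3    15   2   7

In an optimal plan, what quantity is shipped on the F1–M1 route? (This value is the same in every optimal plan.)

Optimal shipments:
  F1→M1: 20 × €9 = €180
  F2→M1: 25 × €15 = €375
  F2→M2: 30 × €3 = €90
  F3→M2: 10 × €2 = €20
  F3→M3: 20 × €7 = €140
Total cost = €805.
So F1→M1 carries 20 crates.

20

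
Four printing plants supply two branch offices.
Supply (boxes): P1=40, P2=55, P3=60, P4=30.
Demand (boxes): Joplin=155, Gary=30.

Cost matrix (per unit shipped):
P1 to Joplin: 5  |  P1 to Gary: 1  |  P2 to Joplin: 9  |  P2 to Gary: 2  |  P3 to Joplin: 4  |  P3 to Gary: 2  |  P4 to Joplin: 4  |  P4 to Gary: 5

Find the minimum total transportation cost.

A cheapest plan:
  P1->Joplin: 40 boxes
  P2->Joplin: 25 boxes
  P2->Gary: 30 boxes
  P3->Joplin: 60 boxes
  P4->Joplin: 30 boxes
Total cost = 845.
(Supply check: P1 ships 40; P2 ships 55; P3 ships 60; P4 ships 30.)

845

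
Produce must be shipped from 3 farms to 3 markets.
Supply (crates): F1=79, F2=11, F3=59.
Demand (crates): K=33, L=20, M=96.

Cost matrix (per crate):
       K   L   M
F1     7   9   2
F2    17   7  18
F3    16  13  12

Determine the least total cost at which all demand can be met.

1084

An optimal shipping plan:
  F1–M: 79 crates
  F2–L: 11 crates
  F3–K: 33 crates
  F3–L: 9 crates
  F3–M: 17 crates
Total cost = 1084.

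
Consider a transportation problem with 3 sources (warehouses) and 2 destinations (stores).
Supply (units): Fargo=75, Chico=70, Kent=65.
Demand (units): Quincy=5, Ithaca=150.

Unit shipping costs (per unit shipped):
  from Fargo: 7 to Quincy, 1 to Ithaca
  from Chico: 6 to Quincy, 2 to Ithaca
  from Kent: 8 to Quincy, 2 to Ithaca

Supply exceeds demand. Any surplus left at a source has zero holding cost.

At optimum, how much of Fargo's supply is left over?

0

An optimal plan:
  Fargo–Ithaca: 75 × 1 = 75
  Chico–Quincy: 5 × 6 = 30
  Chico–Ithaca: 10 × 2 = 20
  Kent–Ithaca: 65 × 2 = 130
Total cost = 255.
Fargo ships 75 of its 75, leaving 0.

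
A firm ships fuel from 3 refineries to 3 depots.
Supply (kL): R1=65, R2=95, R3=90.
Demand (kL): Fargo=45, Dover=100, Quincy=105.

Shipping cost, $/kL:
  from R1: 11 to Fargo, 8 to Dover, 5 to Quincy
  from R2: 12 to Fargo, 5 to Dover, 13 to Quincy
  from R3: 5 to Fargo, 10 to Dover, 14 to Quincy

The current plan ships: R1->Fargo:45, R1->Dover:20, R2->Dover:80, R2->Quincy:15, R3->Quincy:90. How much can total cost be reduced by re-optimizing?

875

Current plan cost = 45·11 + 20·8 + 80·5 + 15·13 + 90·14 = $2510.
Optimal plan:
  R1 to Quincy: 65 × $5 = $325
  R2 to Dover: 95 × $5 = $475
  R3 to Fargo: 45 × $5 = $225
  R3 to Dover: 5 × $10 = $50
  R3 to Quincy: 40 × $14 = $560
Optimal cost = $1635.
Saving = 2510 − 1635 = $875.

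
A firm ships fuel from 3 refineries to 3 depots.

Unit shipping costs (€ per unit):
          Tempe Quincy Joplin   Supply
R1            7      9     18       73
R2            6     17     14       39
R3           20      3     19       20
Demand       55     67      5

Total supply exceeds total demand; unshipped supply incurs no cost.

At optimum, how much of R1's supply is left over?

An optimal plan:
  R1 to Tempe: 21 × €7 = €147
  R1 to Quincy: 47 × €9 = €423
  R2 to Tempe: 34 × €6 = €204
  R2 to Joplin: 5 × €14 = €70
  R3 to Quincy: 20 × €3 = €60
Total cost = €904.
R1 ships 68 of its 73, leaving 5.

5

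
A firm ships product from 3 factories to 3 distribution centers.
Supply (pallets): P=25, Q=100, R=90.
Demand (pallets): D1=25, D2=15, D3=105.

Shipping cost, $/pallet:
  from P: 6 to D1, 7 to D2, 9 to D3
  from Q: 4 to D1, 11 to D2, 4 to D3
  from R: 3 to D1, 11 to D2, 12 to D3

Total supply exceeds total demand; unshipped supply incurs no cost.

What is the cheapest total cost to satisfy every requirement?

A cheapest plan:
  P→D2: 15 × $7 = $105
  P→D3: 5 × $9 = $45
  Q→D3: 100 × $4 = $400
  R→D1: 25 × $3 = $75
Total = 105 + 45 + 400 + 75 = $625.

625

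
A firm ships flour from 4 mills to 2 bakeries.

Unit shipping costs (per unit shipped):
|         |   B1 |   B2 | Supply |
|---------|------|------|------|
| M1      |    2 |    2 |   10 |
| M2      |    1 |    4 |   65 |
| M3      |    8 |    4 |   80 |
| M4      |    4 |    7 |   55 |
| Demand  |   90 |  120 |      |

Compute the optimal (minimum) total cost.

A cheapest plan:
  M1 to B2: 10 × 2 = 20
  M2 to B1: 65 × 1 = 65
  M3 to B2: 80 × 4 = 320
  M4 to B1: 25 × 4 = 100
  M4 to B2: 30 × 7 = 210
Total = 20 + 65 + 320 + 100 + 210 = 715.

715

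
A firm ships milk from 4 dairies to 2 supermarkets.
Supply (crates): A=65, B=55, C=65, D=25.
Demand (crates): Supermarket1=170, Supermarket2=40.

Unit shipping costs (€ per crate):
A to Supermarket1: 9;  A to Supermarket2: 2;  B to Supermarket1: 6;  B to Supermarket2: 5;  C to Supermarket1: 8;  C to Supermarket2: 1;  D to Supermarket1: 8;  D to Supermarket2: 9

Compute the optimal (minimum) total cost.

A cheapest plan:
  A to Supermarket1: 25 × €9 = €225
  A to Supermarket2: 40 × €2 = €80
  B to Supermarket1: 55 × €6 = €330
  C to Supermarket1: 65 × €8 = €520
  D to Supermarket1: 25 × €8 = €200
Total = 225 + 80 + 330 + 520 + 200 = €1355.
(Supply check: A ships 65; B ships 55; C ships 65; D ships 25.)

1355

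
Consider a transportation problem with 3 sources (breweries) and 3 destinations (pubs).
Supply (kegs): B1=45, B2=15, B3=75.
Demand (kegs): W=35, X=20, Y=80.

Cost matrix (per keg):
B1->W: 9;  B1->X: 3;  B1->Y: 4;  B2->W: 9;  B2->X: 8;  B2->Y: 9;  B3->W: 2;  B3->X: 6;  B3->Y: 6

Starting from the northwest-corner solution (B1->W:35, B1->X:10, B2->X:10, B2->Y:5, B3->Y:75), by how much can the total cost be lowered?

Current plan cost = 35·9 + 10·3 + 10·8 + 5·9 + 75·6 = 920.
Optimal plan:
  B1–X: 5 × 3 = 15
  B1–Y: 40 × 4 = 160
  B2–X: 15 × 8 = 120
  B3–W: 35 × 2 = 70
  B3–Y: 40 × 6 = 240
Optimal cost = 605.
Saving = 920 − 605 = 315.

315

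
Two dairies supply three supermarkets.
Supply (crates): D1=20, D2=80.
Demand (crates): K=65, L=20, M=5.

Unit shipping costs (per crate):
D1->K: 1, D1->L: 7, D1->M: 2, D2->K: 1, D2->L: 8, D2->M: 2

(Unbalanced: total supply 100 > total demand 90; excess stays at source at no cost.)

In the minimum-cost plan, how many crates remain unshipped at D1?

0

Minimum-cost shipments:
  D1->L: 20 crates
  D2->K: 65 crates
  D2->M: 5 crates
Total cost = 215.
D1 ships 20 of its 20, leaving 0.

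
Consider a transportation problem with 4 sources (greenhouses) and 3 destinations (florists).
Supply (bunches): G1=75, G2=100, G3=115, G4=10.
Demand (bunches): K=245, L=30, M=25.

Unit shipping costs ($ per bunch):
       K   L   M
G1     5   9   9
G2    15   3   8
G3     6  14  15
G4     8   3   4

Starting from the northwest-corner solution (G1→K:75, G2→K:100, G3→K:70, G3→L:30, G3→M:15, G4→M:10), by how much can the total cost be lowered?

870

Current plan cost = 75·5 + 100·15 + 70·6 + 30·14 + 15·15 + 10·4 = $2980.
Optimal plan:
  G1–K: 75 × $5 = $375
  G2–K: 45 × $15 = $675
  G2–L: 30 × $3 = $90
  G2–M: 25 × $8 = $200
  G3–K: 115 × $6 = $690
  G4–K: 10 × $8 = $80
Optimal cost = $2110.
Saving = 2980 − 2110 = $870.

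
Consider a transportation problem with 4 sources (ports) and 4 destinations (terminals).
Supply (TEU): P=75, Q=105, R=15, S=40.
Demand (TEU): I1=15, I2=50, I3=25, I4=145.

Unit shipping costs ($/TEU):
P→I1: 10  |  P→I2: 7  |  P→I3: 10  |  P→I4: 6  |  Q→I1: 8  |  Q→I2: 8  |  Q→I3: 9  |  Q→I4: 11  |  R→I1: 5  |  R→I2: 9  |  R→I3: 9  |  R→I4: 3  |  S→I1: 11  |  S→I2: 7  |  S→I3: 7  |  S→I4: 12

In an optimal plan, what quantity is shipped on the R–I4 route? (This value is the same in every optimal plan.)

Solving gives:
  P to I4: 75 TEU
  Q to I1: 15 TEU
  Q to I2: 35 TEU
  Q to I4: 55 TEU
  R to I4: 15 TEU
  S to I2: 15 TEU
  S to I3: 25 TEU
Total cost = $1780.
So R→I4 carries 15 TEU.

15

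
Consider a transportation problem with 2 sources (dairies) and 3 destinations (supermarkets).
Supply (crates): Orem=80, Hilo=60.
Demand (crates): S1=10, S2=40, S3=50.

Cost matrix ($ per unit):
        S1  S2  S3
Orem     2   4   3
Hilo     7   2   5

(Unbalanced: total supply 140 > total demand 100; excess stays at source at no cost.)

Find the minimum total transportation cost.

250

A cheapest plan:
  Orem–S1: 10 × $2 = $20
  Orem–S3: 50 × $3 = $150
  Hilo–S2: 40 × $2 = $80
Total = 20 + 150 + 80 = $250.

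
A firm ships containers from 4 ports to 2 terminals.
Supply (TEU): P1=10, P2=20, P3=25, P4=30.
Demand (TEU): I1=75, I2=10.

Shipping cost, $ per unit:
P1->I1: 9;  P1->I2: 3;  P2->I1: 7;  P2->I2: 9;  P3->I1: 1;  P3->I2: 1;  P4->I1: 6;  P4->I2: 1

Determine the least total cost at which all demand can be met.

An optimal shipping plan:
  P1–I2: 10 × $3 = $30
  P2–I1: 20 × $7 = $140
  P3–I1: 25 × $1 = $25
  P4–I1: 30 × $6 = $180
Total = 30 + 140 + 25 + 180 = $375.
(Supply check: P1 ships 10; P2 ships 20; P3 ships 25; P4 ships 30.)

375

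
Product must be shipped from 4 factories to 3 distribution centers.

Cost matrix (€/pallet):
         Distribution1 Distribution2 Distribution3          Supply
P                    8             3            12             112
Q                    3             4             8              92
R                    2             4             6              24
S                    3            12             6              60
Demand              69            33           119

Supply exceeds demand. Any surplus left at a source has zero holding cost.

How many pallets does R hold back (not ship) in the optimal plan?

Minimum-cost shipments:
  P→Distribution2: 33 × €3 = €99
  P→Distribution3: 12 × €12 = €144
  Q→Distribution1: 69 × €3 = €207
  Q→Distribution3: 23 × €8 = €184
  R→Distribution3: 24 × €6 = €144
  S→Distribution3: 60 × €6 = €360
Total cost = €1138.
R ships 24 of its 24, leaving 0.

0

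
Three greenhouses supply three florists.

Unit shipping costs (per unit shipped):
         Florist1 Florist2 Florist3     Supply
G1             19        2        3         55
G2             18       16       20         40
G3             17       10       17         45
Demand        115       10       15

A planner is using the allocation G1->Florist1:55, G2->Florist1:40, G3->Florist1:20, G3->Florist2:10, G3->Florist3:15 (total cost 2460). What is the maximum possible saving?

340

Current plan cost = 55·19 + 40·18 + 20·17 + 10·10 + 15·17 = 2460.
Optimal plan:
  G1 to Florist1: 30 × 19 = 570
  G1 to Florist2: 10 × 2 = 20
  G1 to Florist3: 15 × 3 = 45
  G2 to Florist1: 40 × 18 = 720
  G3 to Florist1: 45 × 17 = 765
Optimal cost = 2120.
Saving = 2460 − 2120 = 340.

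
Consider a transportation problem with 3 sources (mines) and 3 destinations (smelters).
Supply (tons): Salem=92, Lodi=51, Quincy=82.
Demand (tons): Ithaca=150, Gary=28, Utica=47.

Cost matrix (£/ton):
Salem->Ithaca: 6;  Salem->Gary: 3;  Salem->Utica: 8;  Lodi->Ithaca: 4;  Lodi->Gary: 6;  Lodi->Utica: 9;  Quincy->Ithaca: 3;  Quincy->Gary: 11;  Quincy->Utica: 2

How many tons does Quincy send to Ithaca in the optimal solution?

The minimum-cost plan:
  Salem→Ithaca: 64 × £6 = £384
  Salem→Gary: 28 × £3 = £84
  Lodi→Ithaca: 51 × £4 = £204
  Quincy→Ithaca: 35 × £3 = £105
  Quincy→Utica: 47 × £2 = £94
Total cost = £871.
So Quincy→Ithaca carries 35 tons.

35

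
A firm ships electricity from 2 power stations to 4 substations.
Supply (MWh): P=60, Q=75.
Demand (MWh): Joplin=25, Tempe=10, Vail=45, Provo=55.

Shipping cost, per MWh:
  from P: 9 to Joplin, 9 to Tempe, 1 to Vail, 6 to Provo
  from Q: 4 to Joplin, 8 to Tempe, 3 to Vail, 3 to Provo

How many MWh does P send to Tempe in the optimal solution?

10

The minimum-cost plan:
  P->Tempe: 10 × 9 = 90
  P->Vail: 45 × 1 = 45
  P->Provo: 5 × 6 = 30
  Q->Joplin: 25 × 4 = 100
  Q->Provo: 50 × 3 = 150
Total cost = 415.
So P→Tempe carries 10 MWh.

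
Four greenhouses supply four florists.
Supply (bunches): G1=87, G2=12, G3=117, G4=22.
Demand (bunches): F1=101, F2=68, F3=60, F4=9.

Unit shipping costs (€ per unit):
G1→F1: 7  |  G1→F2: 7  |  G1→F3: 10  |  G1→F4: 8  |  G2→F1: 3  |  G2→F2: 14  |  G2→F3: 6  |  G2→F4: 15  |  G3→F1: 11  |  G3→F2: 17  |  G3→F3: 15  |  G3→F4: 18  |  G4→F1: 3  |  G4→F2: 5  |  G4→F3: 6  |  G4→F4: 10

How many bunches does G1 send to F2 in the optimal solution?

68

Solving gives:
  G1->F2: 68 bunches
  G1->F3: 10 bunches
  G1->F4: 9 bunches
  G2->F3: 12 bunches
  G3->F1: 101 bunches
  G3->F3: 16 bunches
  G4->F3: 22 bunches
Total cost = €2203.
So G1→F2 carries 68 bunches.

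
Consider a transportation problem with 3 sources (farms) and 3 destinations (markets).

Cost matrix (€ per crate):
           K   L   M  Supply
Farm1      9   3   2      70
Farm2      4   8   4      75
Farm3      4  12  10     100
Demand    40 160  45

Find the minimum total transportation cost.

A cheapest plan:
  Farm1–L: 70 crates
  Farm2–L: 30 crates
  Farm2–M: 45 crates
  Farm3–K: 40 crates
  Farm3–L: 60 crates
Total cost = €1510.
(Supply check: Farm1 ships 70; Farm2 ships 75; Farm3 ships 100.)

1510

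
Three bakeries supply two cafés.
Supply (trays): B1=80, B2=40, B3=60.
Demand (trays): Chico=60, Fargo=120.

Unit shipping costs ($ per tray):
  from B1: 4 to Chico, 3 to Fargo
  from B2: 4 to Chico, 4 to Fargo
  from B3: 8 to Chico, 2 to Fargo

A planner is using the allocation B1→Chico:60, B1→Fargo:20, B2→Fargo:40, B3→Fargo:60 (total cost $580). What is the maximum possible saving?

40

Current plan cost = 60·4 + 20·3 + 40·4 + 60·2 = $580.
Optimal plan:
  B1->Chico: 20 trays
  B1->Fargo: 60 trays
  B2->Chico: 40 trays
  B3->Fargo: 60 trays
Optimal cost = $540.
Saving = 580 − 540 = $40.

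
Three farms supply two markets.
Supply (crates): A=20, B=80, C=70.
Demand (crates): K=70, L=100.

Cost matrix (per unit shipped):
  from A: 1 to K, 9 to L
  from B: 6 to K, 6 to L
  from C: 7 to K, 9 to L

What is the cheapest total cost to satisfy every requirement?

1030

A cheapest plan:
  A to K: 20 × 1 = 20
  B to L: 80 × 6 = 480
  C to K: 50 × 7 = 350
  C to L: 20 × 9 = 180
Total = 20 + 480 + 350 + 180 = 1030.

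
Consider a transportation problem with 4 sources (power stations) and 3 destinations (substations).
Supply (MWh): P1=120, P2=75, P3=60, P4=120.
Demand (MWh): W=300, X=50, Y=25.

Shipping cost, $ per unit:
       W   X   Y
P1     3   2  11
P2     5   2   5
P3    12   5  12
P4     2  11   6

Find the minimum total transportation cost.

1345

An optimal shipping plan:
  P1 to W: 120 × $3 = $360
  P2 to W: 50 × $5 = $250
  P2 to Y: 25 × $5 = $125
  P3 to W: 10 × $12 = $120
  P3 to X: 50 × $5 = $250
  P4 to W: 120 × $2 = $240
Total = 360 + 250 + 125 + 120 + 250 + 240 = $1345.
(Supply check: P1 ships 120; P2 ships 75; P3 ships 60; P4 ships 120.)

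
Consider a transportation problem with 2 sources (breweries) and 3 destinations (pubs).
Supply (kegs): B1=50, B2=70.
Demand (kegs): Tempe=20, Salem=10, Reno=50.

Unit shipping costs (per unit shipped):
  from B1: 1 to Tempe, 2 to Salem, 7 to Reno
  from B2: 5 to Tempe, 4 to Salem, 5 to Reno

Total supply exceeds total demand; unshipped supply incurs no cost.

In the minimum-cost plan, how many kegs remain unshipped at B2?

An optimal plan:
  B1–Tempe: 20 × 1 = 20
  B1–Salem: 10 × 2 = 20
  B2–Reno: 50 × 5 = 250
Total cost = 290.
B2 ships 50 of its 70, leaving 20.

20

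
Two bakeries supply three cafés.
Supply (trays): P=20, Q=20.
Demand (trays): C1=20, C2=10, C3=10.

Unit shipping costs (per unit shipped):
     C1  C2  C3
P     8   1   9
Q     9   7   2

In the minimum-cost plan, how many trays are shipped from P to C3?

0

Solving gives:
  P–C1: 10 trays
  P–C2: 10 trays
  Q–C1: 10 trays
  Q–C3: 10 trays
Total cost = 200.
The route P→C3 is not used.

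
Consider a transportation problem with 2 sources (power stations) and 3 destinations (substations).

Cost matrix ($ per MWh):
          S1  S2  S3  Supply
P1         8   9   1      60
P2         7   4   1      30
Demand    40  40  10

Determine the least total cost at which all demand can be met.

One minimum-cost allocation:
  P1 to S1: 40 MWh
  P1 to S2: 10 MWh
  P1 to S3: 10 MWh
  P2 to S2: 30 MWh
Total cost = $540.

540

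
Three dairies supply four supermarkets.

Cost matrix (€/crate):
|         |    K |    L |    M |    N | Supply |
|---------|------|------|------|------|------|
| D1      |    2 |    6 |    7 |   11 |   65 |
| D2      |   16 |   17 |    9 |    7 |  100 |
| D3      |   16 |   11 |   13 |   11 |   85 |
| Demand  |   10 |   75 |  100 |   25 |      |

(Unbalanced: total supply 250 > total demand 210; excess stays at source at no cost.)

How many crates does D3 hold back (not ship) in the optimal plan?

40

An optimal plan:
  D1->K: 10 × €2 = €20
  D1->L: 30 × €6 = €180
  D1->M: 25 × €7 = €175
  D2->M: 75 × €9 = €675
  D2->N: 25 × €7 = €175
  D3->L: 45 × €11 = €495
Total cost = €1720.
D3 ships 45 of its 85, leaving 40.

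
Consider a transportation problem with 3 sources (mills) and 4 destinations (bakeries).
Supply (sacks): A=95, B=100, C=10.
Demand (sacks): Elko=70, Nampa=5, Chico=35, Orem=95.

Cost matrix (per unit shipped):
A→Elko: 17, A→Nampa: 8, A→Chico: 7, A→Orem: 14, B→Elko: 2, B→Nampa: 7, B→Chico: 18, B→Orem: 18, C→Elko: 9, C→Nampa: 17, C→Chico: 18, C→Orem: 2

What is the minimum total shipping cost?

1730

An optimal shipping plan:
  A→Chico: 35 × 7 = 245
  A→Orem: 60 × 14 = 840
  B→Elko: 70 × 2 = 140
  B→Nampa: 5 × 7 = 35
  B→Orem: 25 × 18 = 450
  C→Orem: 10 × 2 = 20
Total = 245 + 840 + 140 + 35 + 450 + 20 = 1730.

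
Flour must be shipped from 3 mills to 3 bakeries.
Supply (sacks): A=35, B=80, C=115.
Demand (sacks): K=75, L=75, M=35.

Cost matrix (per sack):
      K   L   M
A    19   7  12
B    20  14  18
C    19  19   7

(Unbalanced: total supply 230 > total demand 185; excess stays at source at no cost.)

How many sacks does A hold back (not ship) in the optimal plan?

An optimal plan:
  A->L: 35 × 7 = 245
  B->L: 40 × 14 = 560
  C->K: 75 × 19 = 1425
  C->M: 35 × 7 = 245
Total cost = 2475.
A ships 35 of its 35, leaving 0.

0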